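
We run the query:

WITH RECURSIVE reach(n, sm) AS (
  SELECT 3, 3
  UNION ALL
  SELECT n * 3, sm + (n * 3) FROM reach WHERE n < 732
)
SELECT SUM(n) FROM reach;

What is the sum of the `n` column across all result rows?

Base: n=3, sm=3.
Iteration 1: 3 < 732 holds -> n = 3 * 3 = 9, sm = 3 + 9 = 12.
Iteration 2: 9 < 732 holds -> n = 9 * 3 = 27, sm = 12 + 27 = 39.
Iteration 3: 27 < 732 holds -> n = 27 * 3 = 81, sm = 39 + 81 = 120.
Iteration 4: 81 < 732 holds -> n = 81 * 3 = 243, sm = 120 + 243 = 363.
Iteration 5: 243 < 732 holds -> n = 243 * 3 = 729, sm = 363 + 729 = 1092.
Iteration 6: 729 < 732 holds -> n = 729 * 3 = 2187, sm = 1092 + 2187 = 3279.
Iteration 7: 2187 < 732 fails; recursion stops.
SUM(n) = 3 + 9 + 27 + 81 + 243 + 729 + 2187 = 3279.

3279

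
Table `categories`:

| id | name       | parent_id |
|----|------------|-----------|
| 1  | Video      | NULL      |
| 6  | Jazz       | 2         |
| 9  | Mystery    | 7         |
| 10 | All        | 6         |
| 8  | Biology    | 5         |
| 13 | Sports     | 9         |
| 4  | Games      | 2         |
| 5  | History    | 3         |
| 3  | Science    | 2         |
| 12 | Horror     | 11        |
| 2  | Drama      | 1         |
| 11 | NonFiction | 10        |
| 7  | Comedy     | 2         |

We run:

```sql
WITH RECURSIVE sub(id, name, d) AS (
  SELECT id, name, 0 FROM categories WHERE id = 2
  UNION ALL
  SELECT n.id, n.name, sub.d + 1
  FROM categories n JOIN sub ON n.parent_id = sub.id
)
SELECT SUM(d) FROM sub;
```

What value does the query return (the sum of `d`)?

23

Base: id=2 (Drama) at d 0.
Iteration 1: rows with parent_id in {2} -> Science (id 3, d 1), Games (id 4, d 1), Jazz (id 6, d 1), Comedy (id 7, d 1).
Iteration 2: rows with parent_id in {3,4,6,7} -> History (id 5, d 2), Mystery (id 9, d 2), All (id 10, d 2).
Iteration 3: rows with parent_id in {5,9,10} -> Biology (id 8, d 3), NonFiction (id 11, d 3), Sports (id 13, d 3).
Iteration 4: rows with parent_id in {8,11,13} -> Horror (id 12, d 4).
Iteration 5: no rows with parent_id in {12}; recursion stops.
SUM(d) = 0 + 1 + 1 + 1 + 1 + 2 + 2 + 2 + 3 + 3 + 3 + 4 = 23.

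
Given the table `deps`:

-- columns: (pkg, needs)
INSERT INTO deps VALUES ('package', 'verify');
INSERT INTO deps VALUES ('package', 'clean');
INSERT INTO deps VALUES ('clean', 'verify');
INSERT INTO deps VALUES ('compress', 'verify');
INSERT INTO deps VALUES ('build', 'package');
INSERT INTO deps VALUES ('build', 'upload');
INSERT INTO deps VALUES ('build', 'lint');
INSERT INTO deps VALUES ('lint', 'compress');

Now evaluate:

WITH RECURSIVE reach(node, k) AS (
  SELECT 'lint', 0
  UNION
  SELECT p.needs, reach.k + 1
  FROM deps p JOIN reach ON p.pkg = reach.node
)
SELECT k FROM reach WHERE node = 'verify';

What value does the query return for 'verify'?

2

Base: (lint, k=0).
Iteration 1: edges from {lint} -> (compress, k=1).
Iteration 2: edges from {compress} -> (verify, k=2).
Iteration 3: no outgoing edges from {verify}; recursion stops.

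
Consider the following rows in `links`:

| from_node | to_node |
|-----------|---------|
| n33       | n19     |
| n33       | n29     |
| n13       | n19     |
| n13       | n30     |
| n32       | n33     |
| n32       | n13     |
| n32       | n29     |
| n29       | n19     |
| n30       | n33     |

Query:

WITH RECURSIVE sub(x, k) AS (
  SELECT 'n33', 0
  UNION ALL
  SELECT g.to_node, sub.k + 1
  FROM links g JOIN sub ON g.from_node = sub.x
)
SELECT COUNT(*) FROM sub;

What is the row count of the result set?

4

Base: (n33, k=0).
Iteration 1: edges from {n33} -> (n19, k=1), (n29, k=1).
Iteration 2: edges from {n19,n29} -> (n19, k=2).
Iteration 3: no outgoing edges from {n19}; recursion stops.
Total rows emitted: 4.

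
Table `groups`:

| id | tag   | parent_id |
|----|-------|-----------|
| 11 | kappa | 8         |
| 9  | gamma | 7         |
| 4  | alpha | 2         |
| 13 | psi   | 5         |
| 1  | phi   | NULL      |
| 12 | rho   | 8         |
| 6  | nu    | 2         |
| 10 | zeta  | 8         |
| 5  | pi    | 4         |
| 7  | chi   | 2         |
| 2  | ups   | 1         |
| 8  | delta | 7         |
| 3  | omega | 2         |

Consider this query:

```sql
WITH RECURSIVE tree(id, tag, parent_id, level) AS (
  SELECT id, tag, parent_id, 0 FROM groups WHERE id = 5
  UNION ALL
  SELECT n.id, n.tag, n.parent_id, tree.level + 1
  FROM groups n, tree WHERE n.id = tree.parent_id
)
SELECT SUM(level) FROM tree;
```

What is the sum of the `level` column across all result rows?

6

Base: id=5 (pi), parent_id=4, level 0.
Iteration 1: join on id=4 -> alpha (id 4, parent_id=2, level 1).
Iteration 2: join on id=2 -> ups (id 2, parent_id=1, level 2).
Iteration 3: join on id=1 -> phi (id 1, parent_id=NULL, level 3).
Iteration 4: parent_id is NULL; no match; recursion stops.
SUM(level) = 0 + 1 + 2 + 3 = 6.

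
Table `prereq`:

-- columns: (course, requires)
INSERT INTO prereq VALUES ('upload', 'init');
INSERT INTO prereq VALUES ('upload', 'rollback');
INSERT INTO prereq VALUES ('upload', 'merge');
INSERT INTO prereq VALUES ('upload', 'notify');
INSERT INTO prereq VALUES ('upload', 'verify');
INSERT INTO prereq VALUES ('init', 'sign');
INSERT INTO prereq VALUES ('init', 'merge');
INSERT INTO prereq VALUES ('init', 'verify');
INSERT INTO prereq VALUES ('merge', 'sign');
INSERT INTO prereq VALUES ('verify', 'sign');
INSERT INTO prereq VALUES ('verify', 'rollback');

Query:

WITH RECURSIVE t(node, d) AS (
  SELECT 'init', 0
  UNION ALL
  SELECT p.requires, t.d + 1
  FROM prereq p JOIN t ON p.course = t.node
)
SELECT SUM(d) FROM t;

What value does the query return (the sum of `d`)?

Base: (init, d=0).
Iteration 1: edges from {init} -> (merge, d=1), (sign, d=1), (verify, d=1).
Iteration 2: edges from {merge,sign,verify} -> (rollback, d=2), (sign, d=2) x2. [UNION ALL keeps all 3 new rows, including repeats]
Iteration 3: no outgoing edges from {rollback,sign}; recursion stops.
SUM(d) = 0 + 1 + 1 + 1 + 2 + 2 + 2 = 9.

9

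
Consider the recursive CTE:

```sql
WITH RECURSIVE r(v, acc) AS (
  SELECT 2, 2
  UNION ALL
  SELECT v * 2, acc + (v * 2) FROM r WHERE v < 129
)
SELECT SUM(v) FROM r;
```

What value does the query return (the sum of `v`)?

Base: v=2, acc=2.
Iteration 1: 2 < 129 holds -> v = 2 * 2 = 4, acc = 2 + 4 = 6.
Iteration 2: 4 < 129 holds -> v = 4 * 2 = 8, acc = 6 + 8 = 14.
Iteration 3: 8 < 129 holds -> v = 8 * 2 = 16, acc = 14 + 16 = 30.
Iteration 4: 16 < 129 holds -> v = 16 * 2 = 32, acc = 30 + 32 = 62.
Iteration 5: 32 < 129 holds -> v = 32 * 2 = 64, acc = 62 + 64 = 126.
Iteration 6: 64 < 129 holds -> v = 64 * 2 = 128, acc = 126 + 128 = 254.
Iteration 7: 128 < 129 holds -> v = 128 * 2 = 256, acc = 254 + 256 = 510.
Iteration 8: 256 < 129 fails; recursion stops.
SUM(v) = 2 + 4 + 8 + 16 + 32 + 64 + 128 + 256 = 510.

510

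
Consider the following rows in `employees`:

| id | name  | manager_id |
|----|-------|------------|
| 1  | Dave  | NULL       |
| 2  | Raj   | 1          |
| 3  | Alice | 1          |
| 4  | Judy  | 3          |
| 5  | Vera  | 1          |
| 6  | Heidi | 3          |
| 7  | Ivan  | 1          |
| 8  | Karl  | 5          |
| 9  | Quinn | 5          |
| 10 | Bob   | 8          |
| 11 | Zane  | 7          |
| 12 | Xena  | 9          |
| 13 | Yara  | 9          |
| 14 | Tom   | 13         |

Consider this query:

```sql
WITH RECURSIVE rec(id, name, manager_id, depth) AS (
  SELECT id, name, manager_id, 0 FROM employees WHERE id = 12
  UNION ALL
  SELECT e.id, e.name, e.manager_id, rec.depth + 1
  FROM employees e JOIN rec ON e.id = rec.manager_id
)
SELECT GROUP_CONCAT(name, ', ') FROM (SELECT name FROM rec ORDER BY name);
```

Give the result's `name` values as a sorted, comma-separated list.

Dave, Quinn, Vera, Xena

Base: id=12 (Xena), manager_id=9, depth 0.
Iteration 1: join on id=9 -> Quinn (id 9, manager_id=5, depth 1).
Iteration 2: join on id=5 -> Vera (id 5, manager_id=1, depth 2).
Iteration 3: join on id=1 -> Dave (id 1, manager_id=NULL, depth 3).
Iteration 4: manager_id is NULL; no match; recursion stops.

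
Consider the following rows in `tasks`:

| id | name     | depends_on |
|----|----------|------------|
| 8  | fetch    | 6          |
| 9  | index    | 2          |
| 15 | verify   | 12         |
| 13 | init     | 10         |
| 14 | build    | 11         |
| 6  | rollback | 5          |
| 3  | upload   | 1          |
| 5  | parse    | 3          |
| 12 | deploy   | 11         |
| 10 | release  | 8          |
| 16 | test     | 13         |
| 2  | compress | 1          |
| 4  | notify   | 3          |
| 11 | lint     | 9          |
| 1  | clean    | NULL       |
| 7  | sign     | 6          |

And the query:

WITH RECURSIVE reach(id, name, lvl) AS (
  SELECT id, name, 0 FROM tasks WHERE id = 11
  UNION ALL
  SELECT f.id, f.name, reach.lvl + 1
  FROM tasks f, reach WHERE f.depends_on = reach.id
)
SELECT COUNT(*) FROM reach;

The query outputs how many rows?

4

Base: id=11 (lint) at lvl 0.
Iteration 1: rows with depends_on in {11} -> deploy (id 12, lvl 1), build (id 14, lvl 1).
Iteration 2: rows with depends_on in {12,14} -> verify (id 15, lvl 2).
Iteration 3: no rows with depends_on in {15}; recursion stops.
Total rows emitted: 4.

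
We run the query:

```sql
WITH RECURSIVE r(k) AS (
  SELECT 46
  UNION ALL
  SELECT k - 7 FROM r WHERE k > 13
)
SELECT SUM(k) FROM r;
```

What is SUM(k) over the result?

Base: k=46.
Iteration 1: 46 > 13 holds -> k = 46 - 7 = 39.
Iteration 2: 39 > 13 holds -> k = 39 - 7 = 32.
Iteration 3: 32 > 13 holds -> k = 32 - 7 = 25.
Iteration 4: 25 > 13 holds -> k = 25 - 7 = 18.
Iteration 5: 18 > 13 holds -> k = 18 - 7 = 11.
Iteration 6: 11 > 13 fails; recursion stops.
SUM(k) = 46 + 39 + 32 + 25 + 18 + 11 = 171.

171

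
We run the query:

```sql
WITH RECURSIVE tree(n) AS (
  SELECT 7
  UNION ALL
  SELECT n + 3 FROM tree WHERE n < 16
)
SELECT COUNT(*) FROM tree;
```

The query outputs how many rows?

4

Base: n=7.
Iteration 1: 7 < 16 holds -> n = 7 + 3 = 10.
Iteration 2: 10 < 16 holds -> n = 10 + 3 = 13.
Iteration 3: 13 < 16 holds -> n = 13 + 3 = 16.
Iteration 4: 16 < 16 fails; recursion stops.
Total rows emitted: 4.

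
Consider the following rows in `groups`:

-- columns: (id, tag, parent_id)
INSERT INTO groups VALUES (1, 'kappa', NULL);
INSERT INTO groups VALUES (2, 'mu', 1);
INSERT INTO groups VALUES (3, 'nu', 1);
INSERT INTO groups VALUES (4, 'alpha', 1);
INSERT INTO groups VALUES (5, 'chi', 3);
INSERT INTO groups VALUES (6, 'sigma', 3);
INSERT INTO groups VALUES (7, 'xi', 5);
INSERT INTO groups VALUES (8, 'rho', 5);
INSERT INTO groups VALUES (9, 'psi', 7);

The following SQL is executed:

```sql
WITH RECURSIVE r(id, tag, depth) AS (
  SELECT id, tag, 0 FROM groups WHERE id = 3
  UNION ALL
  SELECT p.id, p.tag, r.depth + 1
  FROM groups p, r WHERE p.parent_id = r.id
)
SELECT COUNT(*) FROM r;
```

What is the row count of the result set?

Base: id=3 (nu) at depth 0.
Iteration 1: rows with parent_id in {3} -> chi (id 5, depth 1), sigma (id 6, depth 1).
Iteration 2: rows with parent_id in {5,6} -> xi (id 7, depth 2), rho (id 8, depth 2).
Iteration 3: rows with parent_id in {7,8} -> psi (id 9, depth 3).
Iteration 4: no rows with parent_id in {9}; recursion stops.
Total rows emitted: 6.

6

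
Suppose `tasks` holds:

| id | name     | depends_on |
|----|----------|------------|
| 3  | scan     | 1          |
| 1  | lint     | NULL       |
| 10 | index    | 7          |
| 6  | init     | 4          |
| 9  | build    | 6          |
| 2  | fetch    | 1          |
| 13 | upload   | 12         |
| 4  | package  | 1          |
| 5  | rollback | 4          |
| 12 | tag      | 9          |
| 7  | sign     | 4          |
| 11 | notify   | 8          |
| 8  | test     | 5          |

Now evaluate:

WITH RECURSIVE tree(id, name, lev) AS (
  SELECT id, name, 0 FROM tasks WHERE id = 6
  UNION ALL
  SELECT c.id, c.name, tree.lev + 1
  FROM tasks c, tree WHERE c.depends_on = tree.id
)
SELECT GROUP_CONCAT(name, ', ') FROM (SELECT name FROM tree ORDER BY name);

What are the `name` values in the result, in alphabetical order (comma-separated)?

Base: id=6 (init) at lev 0.
Iteration 1: rows with depends_on in {6} -> build (id 9, lev 1).
Iteration 2: rows with depends_on in {9} -> tag (id 12, lev 2).
Iteration 3: rows with depends_on in {12} -> upload (id 13, lev 3).
Iteration 4: no rows with depends_on in {13}; recursion stops.

build, init, tag, upload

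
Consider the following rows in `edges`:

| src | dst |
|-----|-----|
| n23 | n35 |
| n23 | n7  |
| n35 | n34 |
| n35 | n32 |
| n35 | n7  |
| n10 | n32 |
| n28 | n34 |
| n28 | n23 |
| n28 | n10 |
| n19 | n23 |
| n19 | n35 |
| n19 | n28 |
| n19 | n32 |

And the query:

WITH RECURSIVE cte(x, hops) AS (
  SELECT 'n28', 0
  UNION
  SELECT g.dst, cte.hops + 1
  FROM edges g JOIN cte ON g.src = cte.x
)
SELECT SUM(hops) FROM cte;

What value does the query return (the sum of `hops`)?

18

Base: (n28, hops=0).
Iteration 1: edges from {n28} -> (n10, hops=1), (n23, hops=1), (n34, hops=1).
Iteration 2: edges from {n10,n23,n34} -> (n32, hops=2), (n35, hops=2), (n7, hops=2).
Iteration 3: edges from {n32,n35,n7} -> (n32, hops=3), (n34, hops=3), (n7, hops=3).
Iteration 4: no outgoing edges from {n32,n34,n7}; recursion stops.
SUM(hops) = 0 + 1 + 1 + 1 + 2 + 2 + 2 + 3 + 3 + 3 = 18.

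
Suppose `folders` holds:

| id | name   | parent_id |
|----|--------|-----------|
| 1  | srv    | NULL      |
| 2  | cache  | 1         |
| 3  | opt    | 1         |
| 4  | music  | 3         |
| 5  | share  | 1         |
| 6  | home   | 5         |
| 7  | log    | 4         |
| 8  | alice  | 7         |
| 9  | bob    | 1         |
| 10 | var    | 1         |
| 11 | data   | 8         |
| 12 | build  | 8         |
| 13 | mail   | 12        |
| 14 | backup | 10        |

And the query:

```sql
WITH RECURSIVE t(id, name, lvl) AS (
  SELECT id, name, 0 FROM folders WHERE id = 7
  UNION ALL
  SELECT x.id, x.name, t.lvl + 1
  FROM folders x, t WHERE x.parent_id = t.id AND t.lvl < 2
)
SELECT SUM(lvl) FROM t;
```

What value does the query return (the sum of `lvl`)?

Base: id=7 (log) at lvl 0.
Iteration 1: rows with parent_id in {7} -> alice (id 8, lvl 1).
Iteration 2: rows with parent_id in {8} -> data (id 11, lvl 2), build (id 12, lvl 2).
Iteration 3: lvl < 2 fails for all current rows; recursion stops.
SUM(lvl) = 0 + 1 + 2 + 2 = 5.

5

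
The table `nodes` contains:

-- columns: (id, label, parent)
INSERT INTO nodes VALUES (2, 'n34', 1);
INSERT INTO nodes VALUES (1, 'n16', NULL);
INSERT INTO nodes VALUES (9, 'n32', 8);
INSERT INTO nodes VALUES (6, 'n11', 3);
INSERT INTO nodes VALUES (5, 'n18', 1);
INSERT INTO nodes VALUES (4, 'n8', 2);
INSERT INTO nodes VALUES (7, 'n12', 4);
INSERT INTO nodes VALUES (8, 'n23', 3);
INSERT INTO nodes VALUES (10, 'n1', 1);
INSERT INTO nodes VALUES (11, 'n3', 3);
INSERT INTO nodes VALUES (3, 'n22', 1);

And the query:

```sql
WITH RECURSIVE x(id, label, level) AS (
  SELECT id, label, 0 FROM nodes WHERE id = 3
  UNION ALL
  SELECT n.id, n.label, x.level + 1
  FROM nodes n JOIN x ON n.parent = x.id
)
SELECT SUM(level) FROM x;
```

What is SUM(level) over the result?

5

Base: id=3 (n22) at level 0.
Iteration 1: rows with parent in {3} -> n11 (id 6, level 1), n23 (id 8, level 1), n3 (id 11, level 1).
Iteration 2: rows with parent in {6,8,11} -> n32 (id 9, level 2).
Iteration 3: no rows with parent in {9}; recursion stops.
SUM(level) = 0 + 1 + 1 + 1 + 2 = 5.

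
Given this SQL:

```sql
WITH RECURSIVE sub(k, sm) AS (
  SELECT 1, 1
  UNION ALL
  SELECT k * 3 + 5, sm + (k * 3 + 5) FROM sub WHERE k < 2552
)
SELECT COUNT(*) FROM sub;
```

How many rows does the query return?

8

Base: k=1, sm=1.
Iteration 1: 1 < 2552 holds -> k = 1 * 3 + 5 = 8, sm = 1 + 8 = 9.
Iteration 2: 8 < 2552 holds -> k = 8 * 3 + 5 = 29, sm = 9 + 29 = 38.
Iteration 3: 29 < 2552 holds -> k = 29 * 3 + 5 = 92, sm = 38 + 92 = 130.
Iteration 4: 92 < 2552 holds -> k = 92 * 3 + 5 = 281, sm = 130 + 281 = 411.
Iteration 5: 281 < 2552 holds -> k = 281 * 3 + 5 = 848, sm = 411 + 848 = 1259.
Iteration 6: 848 < 2552 holds -> k = 848 * 3 + 5 = 2549, sm = 1259 + 2549 = 3808.
Iteration 7: 2549 < 2552 holds -> k = 2549 * 3 + 5 = 7652, sm = 3808 + 7652 = 11460.
Iteration 8: 7652 < 2552 fails; recursion stops.
Total rows emitted: 8.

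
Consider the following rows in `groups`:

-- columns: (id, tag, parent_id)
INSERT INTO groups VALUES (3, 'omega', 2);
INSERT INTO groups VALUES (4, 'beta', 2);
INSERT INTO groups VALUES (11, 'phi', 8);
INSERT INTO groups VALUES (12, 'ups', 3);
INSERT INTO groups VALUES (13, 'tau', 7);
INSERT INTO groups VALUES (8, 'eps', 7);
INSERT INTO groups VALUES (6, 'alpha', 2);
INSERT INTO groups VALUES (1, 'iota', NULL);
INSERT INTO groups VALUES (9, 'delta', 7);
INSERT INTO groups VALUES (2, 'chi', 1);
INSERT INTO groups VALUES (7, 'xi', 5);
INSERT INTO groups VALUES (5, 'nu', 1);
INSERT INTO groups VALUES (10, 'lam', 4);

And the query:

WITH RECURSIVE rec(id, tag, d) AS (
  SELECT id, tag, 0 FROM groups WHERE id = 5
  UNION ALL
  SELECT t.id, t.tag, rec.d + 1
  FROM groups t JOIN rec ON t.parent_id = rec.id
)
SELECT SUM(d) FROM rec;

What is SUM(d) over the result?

Base: id=5 (nu) at d 0.
Iteration 1: rows with parent_id in {5} -> xi (id 7, d 1).
Iteration 2: rows with parent_id in {7} -> eps (id 8, d 2), delta (id 9, d 2), tau (id 13, d 2).
Iteration 3: rows with parent_id in {8,9,13} -> phi (id 11, d 3).
Iteration 4: no rows with parent_id in {11}; recursion stops.
SUM(d) = 0 + 1 + 2 + 2 + 2 + 3 = 10.

10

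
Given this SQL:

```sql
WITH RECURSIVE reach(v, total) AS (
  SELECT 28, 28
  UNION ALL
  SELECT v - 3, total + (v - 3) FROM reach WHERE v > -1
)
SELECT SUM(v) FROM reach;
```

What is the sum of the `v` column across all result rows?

Base: v=28, total=28.
Iteration 1: 28 > -1 holds -> v = 28 - 3 = 25, total = 28 + 25 = 53.
Iteration 2: 25 > -1 holds -> v = 25 - 3 = 22, total = 53 + 22 = 75.
Iteration 3: 22 > -1 holds -> v = 22 - 3 = 19, total = 75 + 19 = 94.
Iteration 4: 19 > -1 holds -> v = 19 - 3 = 16, total = 94 + 16 = 110.
Iteration 5: 16 > -1 holds -> v = 16 - 3 = 13, total = 110 + 13 = 123.
Iteration 6: 13 > -1 holds -> v = 13 - 3 = 10, total = 123 + 10 = 133.
Iteration 7: 10 > -1 holds -> v = 10 - 3 = 7, total = 133 + 7 = 140.
Iteration 8: 7 > -1 holds -> v = 7 - 3 = 4, total = 140 + 4 = 144.
Iteration 9: 4 > -1 holds -> v = 4 - 3 = 1, total = 144 + 1 = 145.
Iteration 10: 1 > -1 holds -> v = 1 - 3 = -2, total = 145 + -2 = 143.
Iteration 11: -2 > -1 fails; recursion stops.
SUM(v) = 28 + 25 + 22 + 19 + 16 + 13 + 10 + 7 + 4 + 1 + -2 = 143.

143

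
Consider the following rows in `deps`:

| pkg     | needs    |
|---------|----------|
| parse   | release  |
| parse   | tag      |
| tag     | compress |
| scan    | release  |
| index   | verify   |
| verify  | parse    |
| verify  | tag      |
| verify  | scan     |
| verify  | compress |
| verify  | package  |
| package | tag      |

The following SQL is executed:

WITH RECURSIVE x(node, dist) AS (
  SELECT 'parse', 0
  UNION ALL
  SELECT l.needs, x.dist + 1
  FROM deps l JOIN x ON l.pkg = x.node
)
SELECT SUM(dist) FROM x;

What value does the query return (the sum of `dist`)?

4

Base: (parse, dist=0).
Iteration 1: edges from {parse} -> (release, dist=1), (tag, dist=1).
Iteration 2: edges from {release,tag} -> (compress, dist=2).
Iteration 3: no outgoing edges from {compress}; recursion stops.
SUM(dist) = 0 + 1 + 1 + 2 = 4.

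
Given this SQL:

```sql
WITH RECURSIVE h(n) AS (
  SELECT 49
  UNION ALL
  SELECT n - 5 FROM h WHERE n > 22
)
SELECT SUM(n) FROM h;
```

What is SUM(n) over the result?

Base: n=49.
Iteration 1: 49 > 22 holds -> n = 49 - 5 = 44.
Iteration 2: 44 > 22 holds -> n = 44 - 5 = 39.
Iteration 3: 39 > 22 holds -> n = 39 - 5 = 34.
Iteration 4: 34 > 22 holds -> n = 34 - 5 = 29.
Iteration 5: 29 > 22 holds -> n = 29 - 5 = 24.
Iteration 6: 24 > 22 holds -> n = 24 - 5 = 19.
Iteration 7: 19 > 22 fails; recursion stops.
SUM(n) = 49 + 44 + 39 + 34 + 29 + 24 + 19 = 238.

238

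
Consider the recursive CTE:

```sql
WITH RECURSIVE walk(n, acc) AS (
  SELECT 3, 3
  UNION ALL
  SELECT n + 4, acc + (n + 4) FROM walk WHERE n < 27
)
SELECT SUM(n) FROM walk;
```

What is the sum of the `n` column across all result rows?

Base: n=3, acc=3.
Iteration 1: 3 < 27 holds -> n = 3 + 4 = 7, acc = 3 + 7 = 10.
Iteration 2: 7 < 27 holds -> n = 7 + 4 = 11, acc = 10 + 11 = 21.
Iteration 3: 11 < 27 holds -> n = 11 + 4 = 15, acc = 21 + 15 = 36.
Iteration 4: 15 < 27 holds -> n = 15 + 4 = 19, acc = 36 + 19 = 55.
Iteration 5: 19 < 27 holds -> n = 19 + 4 = 23, acc = 55 + 23 = 78.
Iteration 6: 23 < 27 holds -> n = 23 + 4 = 27, acc = 78 + 27 = 105.
Iteration 7: 27 < 27 fails; recursion stops.
SUM(n) = 3 + 7 + 11 + 15 + 19 + 23 + 27 = 105.

105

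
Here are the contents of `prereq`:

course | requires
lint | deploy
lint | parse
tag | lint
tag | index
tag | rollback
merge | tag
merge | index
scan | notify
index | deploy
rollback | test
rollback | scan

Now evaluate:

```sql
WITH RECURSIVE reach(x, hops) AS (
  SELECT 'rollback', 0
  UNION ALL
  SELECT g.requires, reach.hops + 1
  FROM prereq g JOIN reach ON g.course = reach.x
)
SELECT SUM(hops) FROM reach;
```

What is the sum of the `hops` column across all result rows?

4

Base: (rollback, hops=0).
Iteration 1: edges from {rollback} -> (scan, hops=1), (test, hops=1).
Iteration 2: edges from {scan,test} -> (notify, hops=2).
Iteration 3: no outgoing edges from {notify}; recursion stops.
SUM(hops) = 0 + 1 + 1 + 2 = 4.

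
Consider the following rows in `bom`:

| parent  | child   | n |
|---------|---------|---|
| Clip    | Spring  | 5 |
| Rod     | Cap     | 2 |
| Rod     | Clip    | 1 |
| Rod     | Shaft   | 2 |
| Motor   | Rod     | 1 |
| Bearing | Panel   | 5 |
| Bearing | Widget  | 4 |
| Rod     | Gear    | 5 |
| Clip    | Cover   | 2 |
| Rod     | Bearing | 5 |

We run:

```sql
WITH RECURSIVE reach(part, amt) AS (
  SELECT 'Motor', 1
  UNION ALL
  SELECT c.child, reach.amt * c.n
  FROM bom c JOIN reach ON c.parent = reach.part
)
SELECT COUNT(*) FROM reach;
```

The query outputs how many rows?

11

Base: (Motor, amt=1).
Iteration 1: components of {Motor} -> Rod = 1*1 = 1.
Iteration 2: components of {Rod} -> Bearing = 1*5 = 5, Cap = 1*2 = 2, Clip = 1*1 = 1, Gear = 1*5 = 5, Shaft = 1*2 = 2.
Iteration 3: components of {Bearing,Cap,Clip,Gear,Shaft} -> Cover = 1*2 = 2, Panel = 5*5 = 25, Spring = 1*5 = 5, Widget = 5*4 = 20.
Iteration 4: no further components; recursion stops.
Total rows emitted: 11.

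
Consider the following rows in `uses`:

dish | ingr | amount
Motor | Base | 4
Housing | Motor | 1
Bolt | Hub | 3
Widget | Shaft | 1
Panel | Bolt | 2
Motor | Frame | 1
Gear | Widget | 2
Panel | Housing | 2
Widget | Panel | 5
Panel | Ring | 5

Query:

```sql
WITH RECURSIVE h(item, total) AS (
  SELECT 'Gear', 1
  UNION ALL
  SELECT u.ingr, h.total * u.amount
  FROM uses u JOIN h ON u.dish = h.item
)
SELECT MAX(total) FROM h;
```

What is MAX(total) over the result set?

80

Base: (Gear, total=1).
Iteration 1: components of {Gear} -> Widget = 1*2 = 2.
Iteration 2: components of {Widget} -> Panel = 2*5 = 10, Shaft = 2*1 = 2.
Iteration 3: components of {Panel,Shaft} -> Bolt = 10*2 = 20, Housing = 10*2 = 20, Ring = 10*5 = 50.
Iteration 4: components of {Bolt,Housing,Ring} -> Hub = 20*3 = 60, Motor = 20*1 = 20.
Iteration 5: components of {Hub,Motor} -> Base = 20*4 = 80, Frame = 20*1 = 20.
Iteration 6: no further components; recursion stops.
total values: 1, 2, 10, 2, 50, 20, 20, 20, 60, 20, 80; the maximum is 80.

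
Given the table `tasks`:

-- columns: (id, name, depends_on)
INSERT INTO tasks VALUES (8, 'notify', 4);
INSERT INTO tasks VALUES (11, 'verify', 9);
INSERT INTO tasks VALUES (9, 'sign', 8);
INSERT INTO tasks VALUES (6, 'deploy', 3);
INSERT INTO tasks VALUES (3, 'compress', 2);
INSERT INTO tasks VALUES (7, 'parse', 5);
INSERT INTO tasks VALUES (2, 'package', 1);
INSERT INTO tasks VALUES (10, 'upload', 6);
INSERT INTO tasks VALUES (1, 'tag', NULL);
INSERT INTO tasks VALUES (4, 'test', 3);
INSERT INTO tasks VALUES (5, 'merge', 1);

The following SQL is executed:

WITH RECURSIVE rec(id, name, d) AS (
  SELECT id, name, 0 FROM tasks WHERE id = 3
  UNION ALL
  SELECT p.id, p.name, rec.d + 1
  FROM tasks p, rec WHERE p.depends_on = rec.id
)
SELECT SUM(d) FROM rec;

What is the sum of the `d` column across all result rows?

13

Base: id=3 (compress) at d 0.
Iteration 1: rows with depends_on in {3} -> test (id 4, d 1), deploy (id 6, d 1).
Iteration 2: rows with depends_on in {4,6} -> notify (id 8, d 2), upload (id 10, d 2).
Iteration 3: rows with depends_on in {8,10} -> sign (id 9, d 3).
Iteration 4: rows with depends_on in {9} -> verify (id 11, d 4).
Iteration 5: no rows with depends_on in {11}; recursion stops.
SUM(d) = 0 + 1 + 1 + 2 + 2 + 3 + 4 = 13.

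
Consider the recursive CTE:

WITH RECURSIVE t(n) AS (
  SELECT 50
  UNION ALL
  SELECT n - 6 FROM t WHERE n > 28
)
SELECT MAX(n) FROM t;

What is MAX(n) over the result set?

50

Base: n=50.
Iteration 1: 50 > 28 holds -> n = 50 - 6 = 44.
Iteration 2: 44 > 28 holds -> n = 44 - 6 = 38.
Iteration 3: 38 > 28 holds -> n = 38 - 6 = 32.
Iteration 4: 32 > 28 holds -> n = 32 - 6 = 26.
Iteration 5: 26 > 28 fails; recursion stops.
n values: 50, 44, 38, 32, 26; the maximum is 50.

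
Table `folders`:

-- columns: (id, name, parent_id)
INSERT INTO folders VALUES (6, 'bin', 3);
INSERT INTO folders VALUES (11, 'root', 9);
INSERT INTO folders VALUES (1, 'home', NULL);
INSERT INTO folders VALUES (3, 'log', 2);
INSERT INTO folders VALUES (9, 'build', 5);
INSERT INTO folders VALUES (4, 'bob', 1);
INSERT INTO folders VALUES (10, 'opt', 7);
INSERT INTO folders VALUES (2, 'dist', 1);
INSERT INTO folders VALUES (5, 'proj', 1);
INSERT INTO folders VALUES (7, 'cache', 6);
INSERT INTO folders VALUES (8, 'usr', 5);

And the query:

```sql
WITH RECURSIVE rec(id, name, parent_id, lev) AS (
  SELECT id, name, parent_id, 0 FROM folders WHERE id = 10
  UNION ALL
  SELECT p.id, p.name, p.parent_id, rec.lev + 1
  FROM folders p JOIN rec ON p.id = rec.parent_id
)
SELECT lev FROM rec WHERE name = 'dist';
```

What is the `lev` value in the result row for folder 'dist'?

Base: id=10 (opt), parent_id=7, lev 0.
Iteration 1: join on id=7 -> cache (id 7, parent_id=6, lev 1).
Iteration 2: join on id=6 -> bin (id 6, parent_id=3, lev 2).
Iteration 3: join on id=3 -> log (id 3, parent_id=2, lev 3).
Iteration 4: join on id=2 -> dist (id 2, parent_id=1, lev 4).
Iteration 5: join on id=1 -> home (id 1, parent_id=NULL, lev 5).
Iteration 6: parent_id is NULL; no match; recursion stops.

4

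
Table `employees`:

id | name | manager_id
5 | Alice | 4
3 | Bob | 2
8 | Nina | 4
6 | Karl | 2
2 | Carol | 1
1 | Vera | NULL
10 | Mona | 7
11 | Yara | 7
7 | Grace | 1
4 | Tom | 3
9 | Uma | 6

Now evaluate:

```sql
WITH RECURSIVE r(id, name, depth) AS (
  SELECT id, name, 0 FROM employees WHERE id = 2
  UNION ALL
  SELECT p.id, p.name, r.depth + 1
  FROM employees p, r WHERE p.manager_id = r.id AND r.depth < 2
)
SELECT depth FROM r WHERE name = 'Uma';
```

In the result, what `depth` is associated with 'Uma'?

Base: id=2 (Carol) at depth 0.
Iteration 1: rows with manager_id in {2} -> Bob (id 3, depth 1), Karl (id 6, depth 1).
Iteration 2: rows with manager_id in {3,6} -> Tom (id 4, depth 2), Uma (id 9, depth 2).
Iteration 3: depth < 2 fails for all current rows; recursion stops.

2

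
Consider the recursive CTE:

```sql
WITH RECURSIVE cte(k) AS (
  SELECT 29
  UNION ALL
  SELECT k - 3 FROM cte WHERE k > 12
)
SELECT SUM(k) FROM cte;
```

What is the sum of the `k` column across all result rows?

140

Base: k=29.
Iteration 1: 29 > 12 holds -> k = 29 - 3 = 26.
Iteration 2: 26 > 12 holds -> k = 26 - 3 = 23.
Iteration 3: 23 > 12 holds -> k = 23 - 3 = 20.
Iteration 4: 20 > 12 holds -> k = 20 - 3 = 17.
Iteration 5: 17 > 12 holds -> k = 17 - 3 = 14.
Iteration 6: 14 > 12 holds -> k = 14 - 3 = 11.
Iteration 7: 11 > 12 fails; recursion stops.
SUM(k) = 29 + 26 + 23 + 20 + 17 + 14 + 11 = 140.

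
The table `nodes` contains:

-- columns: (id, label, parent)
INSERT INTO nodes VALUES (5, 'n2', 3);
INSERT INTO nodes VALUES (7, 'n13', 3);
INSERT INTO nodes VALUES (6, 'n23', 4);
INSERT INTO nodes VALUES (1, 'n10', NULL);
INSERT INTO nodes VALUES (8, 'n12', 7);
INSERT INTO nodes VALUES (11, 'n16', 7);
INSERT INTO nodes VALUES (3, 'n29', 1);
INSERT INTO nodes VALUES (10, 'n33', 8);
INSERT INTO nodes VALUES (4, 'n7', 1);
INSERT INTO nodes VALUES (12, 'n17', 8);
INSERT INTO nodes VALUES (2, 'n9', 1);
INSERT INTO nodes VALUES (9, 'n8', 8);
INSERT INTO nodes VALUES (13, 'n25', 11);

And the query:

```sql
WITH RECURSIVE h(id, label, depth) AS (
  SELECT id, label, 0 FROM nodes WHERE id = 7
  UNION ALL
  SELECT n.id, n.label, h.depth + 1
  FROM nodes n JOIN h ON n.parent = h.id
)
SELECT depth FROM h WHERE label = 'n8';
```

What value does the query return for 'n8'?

2

Base: id=7 (n13) at depth 0.
Iteration 1: rows with parent in {7} -> n12 (id 8, depth 1), n16 (id 11, depth 1).
Iteration 2: rows with parent in {8,11} -> n8 (id 9, depth 2), n33 (id 10, depth 2), n17 (id 12, depth 2), n25 (id 13, depth 2).
Iteration 3: no rows with parent in {9,10,12,13}; recursion stops.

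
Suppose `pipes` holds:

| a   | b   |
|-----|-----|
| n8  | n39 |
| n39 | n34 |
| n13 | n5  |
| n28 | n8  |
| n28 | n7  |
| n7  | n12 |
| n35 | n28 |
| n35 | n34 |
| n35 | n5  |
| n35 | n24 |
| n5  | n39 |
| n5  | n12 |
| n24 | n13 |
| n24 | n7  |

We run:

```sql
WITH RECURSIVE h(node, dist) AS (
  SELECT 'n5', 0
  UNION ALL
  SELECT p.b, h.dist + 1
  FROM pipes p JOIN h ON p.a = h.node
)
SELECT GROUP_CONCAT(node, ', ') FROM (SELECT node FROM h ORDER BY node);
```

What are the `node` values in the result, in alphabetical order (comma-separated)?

n12, n34, n39, n5

Base: (n5, dist=0).
Iteration 1: edges from {n5} -> (n12, dist=1), (n39, dist=1).
Iteration 2: edges from {n12,n39} -> (n34, dist=2).
Iteration 3: no outgoing edges from {n34}; recursion stops.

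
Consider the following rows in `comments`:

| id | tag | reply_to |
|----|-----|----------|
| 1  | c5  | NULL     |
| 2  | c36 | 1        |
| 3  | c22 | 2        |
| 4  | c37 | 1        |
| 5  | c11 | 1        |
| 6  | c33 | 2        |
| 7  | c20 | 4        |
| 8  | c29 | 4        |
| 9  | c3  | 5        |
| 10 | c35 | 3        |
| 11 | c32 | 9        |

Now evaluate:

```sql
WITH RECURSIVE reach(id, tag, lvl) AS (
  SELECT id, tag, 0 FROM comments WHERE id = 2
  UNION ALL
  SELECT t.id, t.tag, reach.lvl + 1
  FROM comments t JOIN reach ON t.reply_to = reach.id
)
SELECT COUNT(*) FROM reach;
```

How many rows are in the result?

Base: id=2 (c36) at lvl 0.
Iteration 1: rows with reply_to in {2} -> c22 (id 3, lvl 1), c33 (id 6, lvl 1).
Iteration 2: rows with reply_to in {3,6} -> c35 (id 10, lvl 2).
Iteration 3: no rows with reply_to in {10}; recursion stops.
Total rows emitted: 4.

4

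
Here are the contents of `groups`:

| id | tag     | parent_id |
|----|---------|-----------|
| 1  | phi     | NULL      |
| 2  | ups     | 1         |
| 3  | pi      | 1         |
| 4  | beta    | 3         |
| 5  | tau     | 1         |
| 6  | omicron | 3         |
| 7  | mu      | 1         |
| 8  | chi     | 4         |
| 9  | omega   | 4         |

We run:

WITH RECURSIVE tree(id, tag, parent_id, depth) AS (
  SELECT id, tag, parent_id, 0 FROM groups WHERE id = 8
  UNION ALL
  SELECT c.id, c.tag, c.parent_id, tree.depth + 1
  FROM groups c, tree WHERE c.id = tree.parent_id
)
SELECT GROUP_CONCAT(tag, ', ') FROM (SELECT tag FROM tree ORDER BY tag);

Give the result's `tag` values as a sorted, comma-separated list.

Base: id=8 (chi), parent_id=4, depth 0.
Iteration 1: join on id=4 -> beta (id 4, parent_id=3, depth 1).
Iteration 2: join on id=3 -> pi (id 3, parent_id=1, depth 2).
Iteration 3: join on id=1 -> phi (id 1, parent_id=NULL, depth 3).
Iteration 4: parent_id is NULL; no match; recursion stops.

beta, chi, phi, pi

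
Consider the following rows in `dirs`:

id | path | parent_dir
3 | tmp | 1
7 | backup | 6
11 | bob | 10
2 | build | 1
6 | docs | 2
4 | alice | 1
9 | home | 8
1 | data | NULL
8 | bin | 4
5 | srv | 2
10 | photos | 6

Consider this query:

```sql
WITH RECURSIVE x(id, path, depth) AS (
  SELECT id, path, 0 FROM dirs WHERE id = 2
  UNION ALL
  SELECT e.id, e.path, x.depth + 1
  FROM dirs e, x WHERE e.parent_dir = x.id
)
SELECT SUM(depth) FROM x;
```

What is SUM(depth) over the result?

Base: id=2 (build) at depth 0.
Iteration 1: rows with parent_dir in {2} -> srv (id 5, depth 1), docs (id 6, depth 1).
Iteration 2: rows with parent_dir in {5,6} -> backup (id 7, depth 2), photos (id 10, depth 2).
Iteration 3: rows with parent_dir in {7,10} -> bob (id 11, depth 3).
Iteration 4: no rows with parent_dir in {11}; recursion stops.
SUM(depth) = 0 + 1 + 1 + 2 + 2 + 3 = 9.

9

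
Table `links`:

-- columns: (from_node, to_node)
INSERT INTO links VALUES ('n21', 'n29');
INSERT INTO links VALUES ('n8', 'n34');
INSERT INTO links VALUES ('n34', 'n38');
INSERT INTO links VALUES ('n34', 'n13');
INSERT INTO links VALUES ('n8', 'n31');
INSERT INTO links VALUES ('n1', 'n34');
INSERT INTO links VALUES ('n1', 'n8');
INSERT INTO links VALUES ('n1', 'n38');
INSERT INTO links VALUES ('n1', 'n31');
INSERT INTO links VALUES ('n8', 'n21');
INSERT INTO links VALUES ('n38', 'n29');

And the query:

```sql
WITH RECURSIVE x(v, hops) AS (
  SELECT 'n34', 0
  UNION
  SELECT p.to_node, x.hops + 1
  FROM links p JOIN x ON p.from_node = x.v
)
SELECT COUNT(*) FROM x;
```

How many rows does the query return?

4

Base: (n34, hops=0).
Iteration 1: edges from {n34} -> (n13, hops=1), (n38, hops=1).
Iteration 2: edges from {n13,n38} -> (n29, hops=2).
Iteration 3: no outgoing edges from {n29}; recursion stops.
Total rows emitted: 4.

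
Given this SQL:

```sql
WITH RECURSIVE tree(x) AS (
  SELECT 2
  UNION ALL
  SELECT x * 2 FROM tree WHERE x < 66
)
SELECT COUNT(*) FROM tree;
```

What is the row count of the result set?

7

Base: x=2.
Iteration 1: 2 < 66 holds -> x = 2 * 2 = 4.
Iteration 2: 4 < 66 holds -> x = 4 * 2 = 8.
Iteration 3: 8 < 66 holds -> x = 8 * 2 = 16.
Iteration 4: 16 < 66 holds -> x = 16 * 2 = 32.
Iteration 5: 32 < 66 holds -> x = 32 * 2 = 64.
Iteration 6: 64 < 66 holds -> x = 64 * 2 = 128.
Iteration 7: 128 < 66 fails; recursion stops.
Total rows emitted: 7.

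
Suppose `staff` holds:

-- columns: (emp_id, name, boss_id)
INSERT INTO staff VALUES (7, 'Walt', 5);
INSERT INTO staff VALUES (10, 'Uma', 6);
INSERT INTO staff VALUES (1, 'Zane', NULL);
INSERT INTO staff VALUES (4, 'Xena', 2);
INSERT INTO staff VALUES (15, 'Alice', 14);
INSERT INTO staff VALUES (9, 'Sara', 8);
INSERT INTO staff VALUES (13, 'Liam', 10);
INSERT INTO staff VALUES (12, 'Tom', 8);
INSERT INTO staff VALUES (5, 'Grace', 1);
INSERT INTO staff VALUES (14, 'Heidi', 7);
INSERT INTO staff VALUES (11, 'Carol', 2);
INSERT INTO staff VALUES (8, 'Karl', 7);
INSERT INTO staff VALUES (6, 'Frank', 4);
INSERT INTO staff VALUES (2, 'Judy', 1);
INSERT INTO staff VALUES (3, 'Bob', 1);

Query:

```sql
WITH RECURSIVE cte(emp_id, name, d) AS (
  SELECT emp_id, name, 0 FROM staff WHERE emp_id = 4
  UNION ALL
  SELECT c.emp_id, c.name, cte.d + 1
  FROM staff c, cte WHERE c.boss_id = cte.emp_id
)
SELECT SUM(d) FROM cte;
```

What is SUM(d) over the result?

6

Base: emp_id=4 (Xena) at d 0.
Iteration 1: rows with boss_id in {4} -> Frank (id 6, d 1).
Iteration 2: rows with boss_id in {6} -> Uma (id 10, d 2).
Iteration 3: rows with boss_id in {10} -> Liam (id 13, d 3).
Iteration 4: no rows with boss_id in {13}; recursion stops.
SUM(d) = 0 + 1 + 2 + 3 = 6.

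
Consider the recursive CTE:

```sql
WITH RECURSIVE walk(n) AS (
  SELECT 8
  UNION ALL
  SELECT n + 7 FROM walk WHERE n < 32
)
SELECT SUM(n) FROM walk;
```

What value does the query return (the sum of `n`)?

110

Base: n=8.
Iteration 1: 8 < 32 holds -> n = 8 + 7 = 15.
Iteration 2: 15 < 32 holds -> n = 15 + 7 = 22.
Iteration 3: 22 < 32 holds -> n = 22 + 7 = 29.
Iteration 4: 29 < 32 holds -> n = 29 + 7 = 36.
Iteration 5: 36 < 32 fails; recursion stops.
SUM(n) = 8 + 15 + 22 + 29 + 36 = 110.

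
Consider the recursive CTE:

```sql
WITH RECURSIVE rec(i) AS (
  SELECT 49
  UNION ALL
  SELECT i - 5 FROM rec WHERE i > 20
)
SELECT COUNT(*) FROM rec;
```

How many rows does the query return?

Base: i=49.
Iteration 1: 49 > 20 holds -> i = 49 - 5 = 44.
Iteration 2: 44 > 20 holds -> i = 44 - 5 = 39.
Iteration 3: 39 > 20 holds -> i = 39 - 5 = 34.
Iteration 4: 34 > 20 holds -> i = 34 - 5 = 29.
Iteration 5: 29 > 20 holds -> i = 29 - 5 = 24.
Iteration 6: 24 > 20 holds -> i = 24 - 5 = 19.
Iteration 7: 19 > 20 fails; recursion stops.
Total rows emitted: 7.

7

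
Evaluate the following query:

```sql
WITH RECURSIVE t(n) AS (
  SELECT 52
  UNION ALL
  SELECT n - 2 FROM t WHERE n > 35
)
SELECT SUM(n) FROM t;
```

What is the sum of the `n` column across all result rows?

Base: n=52.
Iteration 1: 52 > 35 holds -> n = 52 - 2 = 50.
Iteration 2: 50 > 35 holds -> n = 50 - 2 = 48.
Iteration 3: 48 > 35 holds -> n = 48 - 2 = 46.
Iteration 4: 46 > 35 holds -> n = 46 - 2 = 44.
Iteration 5: 44 > 35 holds -> n = 44 - 2 = 42.
Iteration 6: 42 > 35 holds -> n = 42 - 2 = 40.
Iteration 7: 40 > 35 holds -> n = 40 - 2 = 38.
Iteration 8: 38 > 35 holds -> n = 38 - 2 = 36.
Iteration 9: 36 > 35 holds -> n = 36 - 2 = 34.
Iteration 10: 34 > 35 fails; recursion stops.
SUM(n) = 52 + 50 + 48 + 46 + 44 + 42 + 40 + 38 + 36 + 34 = 430.

430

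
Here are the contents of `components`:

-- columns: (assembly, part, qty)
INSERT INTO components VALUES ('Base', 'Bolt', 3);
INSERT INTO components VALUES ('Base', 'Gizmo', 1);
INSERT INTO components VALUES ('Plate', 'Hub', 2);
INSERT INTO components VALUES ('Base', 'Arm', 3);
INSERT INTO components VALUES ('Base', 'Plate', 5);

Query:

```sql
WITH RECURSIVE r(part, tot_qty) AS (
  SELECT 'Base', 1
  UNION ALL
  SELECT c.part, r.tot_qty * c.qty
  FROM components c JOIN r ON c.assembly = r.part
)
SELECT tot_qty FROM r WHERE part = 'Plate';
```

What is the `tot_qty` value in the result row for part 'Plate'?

5

Base: (Base, tot_qty=1).
Iteration 1: components of {Base} -> Arm = 1*3 = 3, Bolt = 1*3 = 3, Gizmo = 1*1 = 1, Plate = 1*5 = 5.
Iteration 2: components of {Arm,Bolt,Gizmo,Plate} -> Hub = 5*2 = 10.
Iteration 3: no further components; recursion stops.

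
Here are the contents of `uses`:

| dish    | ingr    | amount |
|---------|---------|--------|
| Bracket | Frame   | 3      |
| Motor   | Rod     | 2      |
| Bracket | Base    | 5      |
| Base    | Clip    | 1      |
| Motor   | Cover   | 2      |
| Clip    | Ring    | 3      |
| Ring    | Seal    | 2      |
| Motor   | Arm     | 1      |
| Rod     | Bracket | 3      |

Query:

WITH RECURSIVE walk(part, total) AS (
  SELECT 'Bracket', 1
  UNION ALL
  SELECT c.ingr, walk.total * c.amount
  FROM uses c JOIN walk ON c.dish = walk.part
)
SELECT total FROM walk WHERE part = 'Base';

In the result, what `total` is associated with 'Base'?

5

Base: (Bracket, total=1).
Iteration 1: components of {Bracket} -> Base = 1*5 = 5, Frame = 1*3 = 3.
Iteration 2: components of {Base,Frame} -> Clip = 5*1 = 5.
Iteration 3: components of {Clip} -> Ring = 5*3 = 15.
Iteration 4: components of {Ring} -> Seal = 15*2 = 30.
Iteration 5: no further components; recursion stops.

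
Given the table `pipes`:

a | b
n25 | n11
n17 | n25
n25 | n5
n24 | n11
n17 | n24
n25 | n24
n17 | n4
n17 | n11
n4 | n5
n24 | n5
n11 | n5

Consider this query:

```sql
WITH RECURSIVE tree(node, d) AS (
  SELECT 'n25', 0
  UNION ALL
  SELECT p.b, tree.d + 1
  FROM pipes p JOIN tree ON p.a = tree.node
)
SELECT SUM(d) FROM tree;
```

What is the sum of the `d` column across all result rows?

12

Base: (n25, d=0).
Iteration 1: edges from {n25} -> (n11, d=1), (n24, d=1), (n5, d=1).
Iteration 2: edges from {n11,n24,n5} -> (n11, d=2), (n5, d=2) x2. [UNION ALL keeps all 3 new rows, including repeats]
Iteration 3: edges from {n11,n5} -> (n5, d=3).
Iteration 4: no outgoing edges from {n5}; recursion stops.
SUM(d) = 0 + 1 + 1 + 1 + 2 + 2 + 2 + 3 = 12.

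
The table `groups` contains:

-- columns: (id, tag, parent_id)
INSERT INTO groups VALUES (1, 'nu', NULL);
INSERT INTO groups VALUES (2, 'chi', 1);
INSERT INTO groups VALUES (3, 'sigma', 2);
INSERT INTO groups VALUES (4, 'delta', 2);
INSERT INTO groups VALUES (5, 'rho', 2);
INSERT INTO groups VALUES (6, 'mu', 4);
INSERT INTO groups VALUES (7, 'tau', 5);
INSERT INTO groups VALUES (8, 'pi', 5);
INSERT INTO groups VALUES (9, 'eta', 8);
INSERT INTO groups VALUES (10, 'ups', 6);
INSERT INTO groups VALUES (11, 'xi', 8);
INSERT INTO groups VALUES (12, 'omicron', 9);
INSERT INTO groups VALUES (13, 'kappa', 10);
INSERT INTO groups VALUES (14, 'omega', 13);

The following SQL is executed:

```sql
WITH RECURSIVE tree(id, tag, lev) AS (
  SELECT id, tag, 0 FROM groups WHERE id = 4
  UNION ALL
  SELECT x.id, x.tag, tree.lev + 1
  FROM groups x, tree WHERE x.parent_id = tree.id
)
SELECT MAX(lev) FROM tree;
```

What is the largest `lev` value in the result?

4

Base: id=4 (delta) at lev 0.
Iteration 1: rows with parent_id in {4} -> mu (id 6, lev 1).
Iteration 2: rows with parent_id in {6} -> ups (id 10, lev 2).
Iteration 3: rows with parent_id in {10} -> kappa (id 13, lev 3).
Iteration 4: rows with parent_id in {13} -> omega (id 14, lev 4).
Iteration 5: no rows with parent_id in {14}; recursion stops.
lev values: 0, 1, 2, 3, 4; the maximum is 4.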